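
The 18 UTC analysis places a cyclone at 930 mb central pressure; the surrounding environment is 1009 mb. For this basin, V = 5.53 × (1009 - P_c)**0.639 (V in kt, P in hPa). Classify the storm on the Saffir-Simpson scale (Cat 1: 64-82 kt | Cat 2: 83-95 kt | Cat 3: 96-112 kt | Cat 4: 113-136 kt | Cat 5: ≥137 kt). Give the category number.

ΔP = 1009 − 930 = 79 mb.
V ≈ 5.53 × 79^0.639 = 5.53 × 16.31 ≈ 90 kt.
90 kt falls in the Category 2 band.

2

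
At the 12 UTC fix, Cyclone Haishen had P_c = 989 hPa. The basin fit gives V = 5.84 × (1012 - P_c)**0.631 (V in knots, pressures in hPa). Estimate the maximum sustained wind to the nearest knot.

ΔP = 1012 − 989 = 23 hPa.
23^0.631 ≈ 7.232.
V ≈ 5.84 × 7.232 ≈ 42.2 kt.

42 kt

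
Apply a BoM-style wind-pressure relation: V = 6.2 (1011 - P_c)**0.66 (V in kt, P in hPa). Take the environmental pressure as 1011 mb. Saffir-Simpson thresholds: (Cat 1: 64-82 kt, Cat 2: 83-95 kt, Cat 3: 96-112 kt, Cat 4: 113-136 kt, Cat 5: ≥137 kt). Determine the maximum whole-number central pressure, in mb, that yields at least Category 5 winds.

Category 5 begins at V = 137 kt.
Required ΔP = (137/6.2)^(1/0.66) = 22.097^1.515 ≈ 108.86 mb.
P_c ≤ 1011 − 108.86 = 902.14, so the highest integer P_c is 902 mb.

902 mb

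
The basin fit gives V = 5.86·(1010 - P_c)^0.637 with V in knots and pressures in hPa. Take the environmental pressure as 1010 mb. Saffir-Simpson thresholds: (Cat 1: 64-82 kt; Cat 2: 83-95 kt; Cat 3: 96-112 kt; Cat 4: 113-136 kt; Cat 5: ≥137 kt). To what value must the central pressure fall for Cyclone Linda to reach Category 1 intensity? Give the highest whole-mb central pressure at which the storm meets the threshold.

967 mb

Category 1 begins at V = 64 kt.
Required ΔP = (64/5.86)^(1/0.637) = 10.922^1.570 ≈ 42.65 mb.
P_c ≤ 1010 − 42.65 = 967.35, so the highest integer P_c is 967 mb.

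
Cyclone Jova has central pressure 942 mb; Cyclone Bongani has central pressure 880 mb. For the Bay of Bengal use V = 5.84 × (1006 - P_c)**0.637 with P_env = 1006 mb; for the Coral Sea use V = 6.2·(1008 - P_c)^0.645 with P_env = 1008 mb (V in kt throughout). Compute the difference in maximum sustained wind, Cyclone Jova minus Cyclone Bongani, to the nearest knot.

Cyclone Jova: ΔP = 64; V ≈ 5.84 × 64^0.637 ≈ 82.59 kt.
Cyclone Bongani: ΔP = 128; V ≈ 6.2 × 128^0.645 ≈ 141.76 kt.
Difference ≈ 82.59 − 141.76 = -59.17 → -59 kt.

-59 kt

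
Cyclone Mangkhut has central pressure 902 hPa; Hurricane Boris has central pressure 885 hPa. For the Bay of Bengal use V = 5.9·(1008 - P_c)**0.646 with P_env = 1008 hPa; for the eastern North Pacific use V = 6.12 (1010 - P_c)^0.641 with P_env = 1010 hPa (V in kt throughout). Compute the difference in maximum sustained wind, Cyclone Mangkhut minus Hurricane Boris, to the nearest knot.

Cyclone Mangkhut: ΔP = 106; V ≈ 5.9 × 106^0.646 ≈ 120.01 kt.
Hurricane Boris: ΔP = 125; V ≈ 6.12 × 125^0.641 ≈ 135.17 kt.
Difference ≈ 120.01 − 135.17 = -15.16 → -15 kt.

-15 kt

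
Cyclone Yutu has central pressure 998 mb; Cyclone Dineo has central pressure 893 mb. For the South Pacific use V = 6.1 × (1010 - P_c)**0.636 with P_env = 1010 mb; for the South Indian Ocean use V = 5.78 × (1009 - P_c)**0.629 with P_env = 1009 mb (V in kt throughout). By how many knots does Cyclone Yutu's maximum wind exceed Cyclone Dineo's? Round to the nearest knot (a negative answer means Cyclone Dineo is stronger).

Cyclone Yutu: ΔP = 12; V ≈ 6.1 × 12^0.636 ≈ 29.63 kt.
Cyclone Dineo: ΔP = 116; V ≈ 5.78 × 116^0.629 ≈ 114.94 kt.
Difference ≈ 29.63 − 114.94 = -85.31 → -85 kt.

-85 kt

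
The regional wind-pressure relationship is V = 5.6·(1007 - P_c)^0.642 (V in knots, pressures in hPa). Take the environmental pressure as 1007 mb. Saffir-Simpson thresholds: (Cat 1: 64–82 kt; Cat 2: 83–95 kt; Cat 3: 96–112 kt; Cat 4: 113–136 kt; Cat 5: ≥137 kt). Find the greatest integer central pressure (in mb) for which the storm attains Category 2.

940 mb

Category 2 begins at V = 83 kt.
Required ΔP = (83/5.6)^(1/0.642) = 14.821^1.558 ≈ 66.65 mb.
P_c ≤ 1007 − 66.65 = 940.35, so the highest integer P_c is 940 mb.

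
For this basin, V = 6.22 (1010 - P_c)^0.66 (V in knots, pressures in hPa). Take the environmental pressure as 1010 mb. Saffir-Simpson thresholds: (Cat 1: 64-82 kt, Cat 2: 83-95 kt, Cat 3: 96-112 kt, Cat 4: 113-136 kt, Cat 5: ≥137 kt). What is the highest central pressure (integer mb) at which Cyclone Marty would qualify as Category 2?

959 mb

Category 2 begins at V = 83 kt.
Required ΔP = (83/6.22)^(1/0.66) = 13.344^1.515 ≈ 50.70 mb.
P_c ≤ 1010 − 50.70 = 959.30, so the highest integer P_c is 959 mb.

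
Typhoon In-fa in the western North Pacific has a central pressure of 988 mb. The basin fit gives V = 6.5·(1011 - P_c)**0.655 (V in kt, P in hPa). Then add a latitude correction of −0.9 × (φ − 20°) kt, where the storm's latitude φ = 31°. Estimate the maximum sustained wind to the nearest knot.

ΔP = 1011 − 988 = 23 mb.
23^0.655 ≈ 7.797.
V ≈ 6.5 × 7.797 ≈ 50.7 kt.
Latitude correction: −0.9 × (31 − 20) = -9.9 kt.
Corrected V ≈ 40.8 kt → 41 kt.

41 kt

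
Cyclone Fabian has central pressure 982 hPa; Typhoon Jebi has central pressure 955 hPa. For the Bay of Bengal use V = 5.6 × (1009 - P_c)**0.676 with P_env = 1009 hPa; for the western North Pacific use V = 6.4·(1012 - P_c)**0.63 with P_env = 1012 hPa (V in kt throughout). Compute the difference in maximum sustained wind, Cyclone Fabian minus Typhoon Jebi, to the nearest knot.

-30 kt

Cyclone Fabian: ΔP = 27; V ≈ 5.6 × 27^0.676 ≈ 51.97 kt.
Typhoon Jebi: ΔP = 57; V ≈ 6.4 × 57^0.63 ≈ 81.73 kt.
Difference ≈ 51.97 − 81.73 = -29.76 → -30 kt.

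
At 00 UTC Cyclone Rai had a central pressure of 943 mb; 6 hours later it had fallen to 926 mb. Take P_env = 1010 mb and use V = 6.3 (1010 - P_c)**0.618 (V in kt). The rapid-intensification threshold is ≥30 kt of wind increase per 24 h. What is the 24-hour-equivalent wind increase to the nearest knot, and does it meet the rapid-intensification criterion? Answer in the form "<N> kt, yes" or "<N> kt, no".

51 kt, yes

V₁: ΔP = 67, V ≈ 6.3 × 67^0.618 ≈ 84.69 kt.
V₂: ΔP = 84, V ≈ 6.3 × 84^0.618 ≈ 97.40 kt.
ΔV over 6 h = 12.71 kt → 24 h equivalent = 12.71 × 24/6 ≈ 50.84 kt.
51 kt ≥ 30 kt ⇒ rapid intensification.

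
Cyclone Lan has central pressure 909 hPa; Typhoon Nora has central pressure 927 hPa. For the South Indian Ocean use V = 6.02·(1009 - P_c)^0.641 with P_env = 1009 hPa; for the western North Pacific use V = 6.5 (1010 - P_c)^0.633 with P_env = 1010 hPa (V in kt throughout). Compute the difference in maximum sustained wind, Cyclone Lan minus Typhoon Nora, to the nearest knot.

Cyclone Lan: ΔP = 100; V ≈ 6.02 × 100^0.641 ≈ 115.24 kt.
Typhoon Nora: ΔP = 83; V ≈ 6.5 × 83^0.633 ≈ 106.58 kt.
Difference ≈ 115.24 − 106.58 = 8.66 → 9 kt.

9 kt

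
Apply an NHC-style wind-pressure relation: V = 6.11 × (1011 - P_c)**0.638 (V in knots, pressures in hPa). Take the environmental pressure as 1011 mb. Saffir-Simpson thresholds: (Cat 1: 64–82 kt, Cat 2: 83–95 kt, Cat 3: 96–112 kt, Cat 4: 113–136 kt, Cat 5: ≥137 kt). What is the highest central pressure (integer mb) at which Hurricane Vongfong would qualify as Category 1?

971 mb

Category 1 begins at V = 64 kt.
Required ΔP = (64/6.11)^(1/0.638) = 10.475^1.567 ≈ 39.72 mb.
P_c ≤ 1011 − 39.72 = 971.28, so the highest integer P_c is 971 mb.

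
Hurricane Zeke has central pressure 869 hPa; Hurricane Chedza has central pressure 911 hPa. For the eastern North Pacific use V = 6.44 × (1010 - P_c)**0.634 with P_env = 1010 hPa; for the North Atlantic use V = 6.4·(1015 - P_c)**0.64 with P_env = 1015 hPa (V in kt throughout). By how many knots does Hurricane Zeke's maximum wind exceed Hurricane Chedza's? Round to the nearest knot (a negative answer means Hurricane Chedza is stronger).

Hurricane Zeke: ΔP = 141; V ≈ 6.44 × 141^0.634 ≈ 148.42 kt.
Hurricane Chedza: ΔP = 104; V ≈ 6.4 × 104^0.64 ≈ 125.05 kt.
Difference ≈ 148.42 − 125.05 = 23.37 → 23 kt.

23 kt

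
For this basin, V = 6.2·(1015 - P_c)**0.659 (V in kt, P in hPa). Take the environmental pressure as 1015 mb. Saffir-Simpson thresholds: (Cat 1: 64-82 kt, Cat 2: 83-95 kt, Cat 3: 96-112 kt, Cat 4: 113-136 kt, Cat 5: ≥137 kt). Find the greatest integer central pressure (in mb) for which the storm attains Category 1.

Category 1 begins at V = 64 kt.
Required ΔP = (64/6.2)^(1/0.659) = 10.323^1.517 ≈ 34.54 mb.
P_c ≤ 1015 − 34.54 = 980.46, so the highest integer P_c is 980 mb.

980 mb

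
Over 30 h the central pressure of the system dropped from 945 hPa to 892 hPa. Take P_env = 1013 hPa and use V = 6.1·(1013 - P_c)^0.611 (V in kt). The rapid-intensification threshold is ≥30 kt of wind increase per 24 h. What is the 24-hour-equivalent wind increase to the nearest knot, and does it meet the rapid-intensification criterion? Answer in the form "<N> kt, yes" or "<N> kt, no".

V₁: ΔP = 68, V ≈ 6.1 × 68^0.611 ≈ 80.35 kt.
V₂: ΔP = 121, V ≈ 6.1 × 121^0.611 ≈ 114.26 kt.
ΔV over 30 h = 33.91 kt → 24 h equivalent = 33.91 × 24/30 ≈ 27.13 kt.
27 kt < 30 kt ⇒ not rapid intensification.

27 kt, no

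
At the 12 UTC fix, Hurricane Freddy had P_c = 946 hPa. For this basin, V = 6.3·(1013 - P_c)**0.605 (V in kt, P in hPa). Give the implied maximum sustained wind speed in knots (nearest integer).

ΔP = 1013 − 946 = 67 hPa.
67^0.605 ≈ 12.728.
V ≈ 6.3 × 12.728 ≈ 80.2 kt.

80 kt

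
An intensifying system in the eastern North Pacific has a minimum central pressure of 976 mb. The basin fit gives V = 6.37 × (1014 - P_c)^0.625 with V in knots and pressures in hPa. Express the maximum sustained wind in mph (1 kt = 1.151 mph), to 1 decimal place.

ΔP = 1014 − 976 = 38 mb.
V ≈ 6.37 × 38^0.625 = 6.37 × 9.713 ≈ 61.873 kt.
61.873 × 1.151 ≈ 71.22 mph → 71.2 mph.

71.2 mph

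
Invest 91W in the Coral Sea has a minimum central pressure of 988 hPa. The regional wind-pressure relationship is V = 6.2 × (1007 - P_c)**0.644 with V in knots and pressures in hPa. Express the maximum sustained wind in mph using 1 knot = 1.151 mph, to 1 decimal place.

ΔP = 1007 − 988 = 19 hPa.
V ≈ 6.2 × 19^0.644 = 6.2 × 6.661 ≈ 41.296 kt.
41.296 × 1.151 ≈ 47.53 mph → 47.5 mph.

47.5 mph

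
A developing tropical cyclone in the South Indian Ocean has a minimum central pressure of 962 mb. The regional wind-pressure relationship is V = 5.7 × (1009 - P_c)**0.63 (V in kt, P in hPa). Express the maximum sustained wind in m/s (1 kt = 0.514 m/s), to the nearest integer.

33 m/s

ΔP = 1009 − 962 = 47 mb.
V ≈ 5.7 × 47^0.63 = 5.7 × 11.309 ≈ 64.461 kt.
64.461 × 0.514 ≈ 33.13 m/s → 33 m/s.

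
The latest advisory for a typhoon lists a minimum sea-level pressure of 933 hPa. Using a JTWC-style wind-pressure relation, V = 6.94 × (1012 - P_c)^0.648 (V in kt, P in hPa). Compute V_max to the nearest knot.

ΔP = 1012 − 933 = 79 hPa.
79^0.648 ≈ 16.969.
V ≈ 6.94 × 16.969 ≈ 117.8 kt.

118 kt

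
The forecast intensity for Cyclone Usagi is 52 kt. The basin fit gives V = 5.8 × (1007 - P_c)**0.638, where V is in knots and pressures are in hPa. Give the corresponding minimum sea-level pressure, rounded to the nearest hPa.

ΔP = (V / 5.8)^(1/0.638) = (52/5.8)^1.567.
52/5.8 = 8.966; 8.966^1.567 ≈ 31.12 hPa.
P_c = 1007 − 31.12 = 975.88 ≈ 976 hPa.

976 hPa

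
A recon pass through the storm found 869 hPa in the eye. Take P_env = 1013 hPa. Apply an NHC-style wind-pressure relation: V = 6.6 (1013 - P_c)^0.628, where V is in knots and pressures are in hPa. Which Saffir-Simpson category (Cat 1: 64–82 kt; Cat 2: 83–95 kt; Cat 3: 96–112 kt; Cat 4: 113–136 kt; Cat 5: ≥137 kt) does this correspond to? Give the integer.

5

ΔP = 1013 − 869 = 144 hPa.
V ≈ 6.6 × 144^0.628 = 6.6 × 22.67 ≈ 150 kt.
150 kt falls in the Category 5 band.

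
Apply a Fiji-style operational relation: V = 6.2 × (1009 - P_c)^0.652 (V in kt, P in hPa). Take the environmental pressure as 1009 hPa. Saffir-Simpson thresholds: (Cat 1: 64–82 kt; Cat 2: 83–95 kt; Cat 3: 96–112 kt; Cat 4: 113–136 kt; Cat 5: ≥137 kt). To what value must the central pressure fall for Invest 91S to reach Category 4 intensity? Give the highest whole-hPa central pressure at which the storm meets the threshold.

Category 4 begins at V = 113 kt.
Required ΔP = (113/6.2)^(1/0.652) = 18.226^1.534 ≈ 85.82 hPa.
P_c ≤ 1009 − 85.82 = 923.18, so the highest integer P_c is 923 hPa.

923 hPa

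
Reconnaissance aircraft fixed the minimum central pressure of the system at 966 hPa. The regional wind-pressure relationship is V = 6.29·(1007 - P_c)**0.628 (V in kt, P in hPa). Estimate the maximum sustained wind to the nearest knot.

ΔP = 1007 − 966 = 41 hPa.
41^0.628 ≈ 10.300.
V ≈ 6.29 × 10.300 ≈ 64.8 kt.

65 kt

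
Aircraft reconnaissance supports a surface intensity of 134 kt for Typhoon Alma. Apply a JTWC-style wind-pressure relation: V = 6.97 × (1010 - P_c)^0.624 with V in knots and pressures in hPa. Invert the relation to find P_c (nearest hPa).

ΔP = (V / 6.97)^(1/0.624) = (134/6.97)^1.603.
134/6.97 = 19.225; 19.225^1.603 ≈ 114.15 hPa.
P_c = 1010 − 114.15 = 895.85 ≈ 896 hPa.

896 hPa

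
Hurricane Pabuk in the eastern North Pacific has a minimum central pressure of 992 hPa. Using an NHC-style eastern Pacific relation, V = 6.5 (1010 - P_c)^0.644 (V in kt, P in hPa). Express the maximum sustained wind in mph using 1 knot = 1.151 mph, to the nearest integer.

ΔP = 1010 − 992 = 18 hPa.
V ≈ 6.5 × 18^0.644 = 6.5 × 6.433 ≈ 41.813 kt.
41.813 × 1.151 ≈ 48.13 mph → 48 mph.

48 mph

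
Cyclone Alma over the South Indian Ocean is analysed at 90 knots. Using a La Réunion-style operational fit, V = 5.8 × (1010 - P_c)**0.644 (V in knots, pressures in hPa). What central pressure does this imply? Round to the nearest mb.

ΔP = (V / 5.8)^(1/0.644) = (90/5.8)^1.553.
90/5.8 = 15.517; 15.517^1.553 ≈ 70.65 mb.
P_c = 1010 − 70.65 = 939.35 ≈ 939 mb.

939 mb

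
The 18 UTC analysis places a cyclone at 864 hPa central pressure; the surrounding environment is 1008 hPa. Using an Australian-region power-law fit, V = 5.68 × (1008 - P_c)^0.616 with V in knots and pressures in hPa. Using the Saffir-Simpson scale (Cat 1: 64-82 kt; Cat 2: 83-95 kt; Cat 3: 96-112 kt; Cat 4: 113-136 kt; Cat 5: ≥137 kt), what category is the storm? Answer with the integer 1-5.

4

ΔP = 1008 − 864 = 144 hPa.
V ≈ 5.68 × 144^0.616 = 5.68 × 21.36 ≈ 121 kt.
121 kt falls in the Category 4 band.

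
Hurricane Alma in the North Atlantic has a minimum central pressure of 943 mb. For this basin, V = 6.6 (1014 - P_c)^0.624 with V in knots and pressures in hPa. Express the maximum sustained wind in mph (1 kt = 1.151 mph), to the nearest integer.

ΔP = 1014 − 943 = 71 mb.
V ≈ 6.6 × 71^0.624 = 6.6 × 14.295 ≈ 94.347 kt.
94.347 × 1.151 ≈ 108.59 mph → 109 mph.

109 mph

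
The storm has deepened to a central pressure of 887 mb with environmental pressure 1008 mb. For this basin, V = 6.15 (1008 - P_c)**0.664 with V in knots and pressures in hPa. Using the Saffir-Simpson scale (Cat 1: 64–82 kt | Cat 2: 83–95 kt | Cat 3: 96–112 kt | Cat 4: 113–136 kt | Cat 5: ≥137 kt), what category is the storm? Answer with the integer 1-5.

5

ΔP = 1008 − 887 = 121 mb.
V ≈ 6.15 × 121^0.664 = 6.15 × 24.15 ≈ 149 kt.
149 kt falls in the Category 5 band.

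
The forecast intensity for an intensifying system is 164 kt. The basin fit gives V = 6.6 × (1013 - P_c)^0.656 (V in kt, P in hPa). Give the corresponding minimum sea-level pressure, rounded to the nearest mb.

ΔP = (V / 6.6)^(1/0.656) = (164/6.6)^1.524.
164/6.6 = 24.848; 24.848^1.524 ≈ 133.96 mb.
P_c = 1013 − 133.96 = 879.04 ≈ 879 mb.

879 mb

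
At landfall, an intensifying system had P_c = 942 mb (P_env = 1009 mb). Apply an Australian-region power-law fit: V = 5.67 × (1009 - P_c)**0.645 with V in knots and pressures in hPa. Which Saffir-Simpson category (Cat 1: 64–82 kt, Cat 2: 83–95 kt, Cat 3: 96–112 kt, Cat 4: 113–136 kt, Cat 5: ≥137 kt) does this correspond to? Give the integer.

ΔP = 1009 − 942 = 67 mb.
V ≈ 5.67 × 67^0.645 = 5.67 × 15.06 ≈ 85 kt.
85 kt falls in the Category 2 band.

2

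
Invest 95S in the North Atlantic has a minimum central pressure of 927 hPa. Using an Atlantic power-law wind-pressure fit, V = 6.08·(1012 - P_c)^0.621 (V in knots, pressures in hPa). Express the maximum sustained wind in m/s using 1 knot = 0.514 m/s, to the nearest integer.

ΔP = 1012 − 927 = 85 hPa.
V ≈ 6.08 × 85^0.621 = 6.08 × 15.782 ≈ 95.956 kt.
95.956 × 0.514 ≈ 49.32 m/s → 49 m/s.

49 m/s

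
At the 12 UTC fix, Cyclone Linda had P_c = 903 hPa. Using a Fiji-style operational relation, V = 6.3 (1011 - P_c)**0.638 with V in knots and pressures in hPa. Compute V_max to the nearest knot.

ΔP = 1011 − 903 = 108 hPa.
108^0.638 ≈ 19.830.
V ≈ 6.3 × 19.830 ≈ 124.9 kt.

125 kt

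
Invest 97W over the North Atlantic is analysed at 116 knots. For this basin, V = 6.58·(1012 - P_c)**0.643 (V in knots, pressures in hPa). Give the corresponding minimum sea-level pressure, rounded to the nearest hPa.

ΔP = (V / 6.58)^(1/0.643) = (116/6.58)^1.555.
116/6.58 = 17.629; 17.629^1.555 ≈ 86.73 hPa.
P_c = 1012 − 86.73 = 925.27 ≈ 925 hPa.

925 hPa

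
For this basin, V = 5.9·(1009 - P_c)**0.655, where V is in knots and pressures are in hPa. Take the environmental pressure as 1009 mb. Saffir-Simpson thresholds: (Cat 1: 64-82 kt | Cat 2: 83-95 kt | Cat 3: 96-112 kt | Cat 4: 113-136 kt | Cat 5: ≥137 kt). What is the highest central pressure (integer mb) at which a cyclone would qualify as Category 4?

Category 4 begins at V = 113 kt.
Required ΔP = (113/5.9)^(1/0.655) = 19.153^1.527 ≈ 90.70 mb.
P_c ≤ 1009 − 90.70 = 918.30, so the highest integer P_c is 918 mb.

918 mb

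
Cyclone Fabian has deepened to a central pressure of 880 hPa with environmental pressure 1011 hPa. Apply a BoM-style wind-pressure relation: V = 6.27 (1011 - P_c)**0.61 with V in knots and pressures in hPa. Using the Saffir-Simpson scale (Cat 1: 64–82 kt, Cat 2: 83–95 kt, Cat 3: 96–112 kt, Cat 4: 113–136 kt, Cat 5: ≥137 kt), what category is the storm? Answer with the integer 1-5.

4

ΔP = 1011 − 880 = 131 hPa.
V ≈ 6.27 × 131^0.61 = 6.27 × 19.57 ≈ 123 kt.
123 kt falls in the Category 4 band.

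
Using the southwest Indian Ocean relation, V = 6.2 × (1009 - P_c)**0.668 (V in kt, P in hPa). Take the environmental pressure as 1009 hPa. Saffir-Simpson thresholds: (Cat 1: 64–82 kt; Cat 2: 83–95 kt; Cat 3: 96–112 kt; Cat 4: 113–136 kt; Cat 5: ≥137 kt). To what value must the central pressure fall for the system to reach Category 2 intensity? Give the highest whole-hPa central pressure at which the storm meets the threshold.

960 hPa

Category 2 begins at V = 83 kt.
Required ΔP = (83/6.2)^(1/0.668) = 13.387^1.497 ≈ 48.60 hPa.
P_c ≤ 1009 − 48.60 = 960.40, so the highest integer P_c is 960 hPa.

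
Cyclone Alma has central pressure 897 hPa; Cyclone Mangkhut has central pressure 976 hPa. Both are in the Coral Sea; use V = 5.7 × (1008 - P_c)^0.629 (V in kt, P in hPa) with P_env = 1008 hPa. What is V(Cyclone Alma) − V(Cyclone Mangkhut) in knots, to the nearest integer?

60 kt

Cyclone Alma: ΔP = 111; V ≈ 5.7 × 111^0.629 ≈ 110.25 kt.
Cyclone Mangkhut: ΔP = 32; V ≈ 5.7 × 32^0.629 ≈ 50.42 kt.
Difference ≈ 110.25 − 50.42 = 59.83 → 60 kt.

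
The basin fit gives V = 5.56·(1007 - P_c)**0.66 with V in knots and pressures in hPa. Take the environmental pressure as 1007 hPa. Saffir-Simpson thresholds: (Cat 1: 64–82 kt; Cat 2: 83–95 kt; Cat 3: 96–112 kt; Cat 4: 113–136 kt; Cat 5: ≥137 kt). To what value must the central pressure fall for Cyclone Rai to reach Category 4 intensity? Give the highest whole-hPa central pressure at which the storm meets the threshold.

911 hPa

Category 4 begins at V = 113 kt.
Required ΔP = (113/5.56)^(1/0.66) = 20.324^1.515 ≈ 95.90 hPa.
P_c ≤ 1007 − 95.90 = 911.10, so the highest integer P_c is 911 hPa.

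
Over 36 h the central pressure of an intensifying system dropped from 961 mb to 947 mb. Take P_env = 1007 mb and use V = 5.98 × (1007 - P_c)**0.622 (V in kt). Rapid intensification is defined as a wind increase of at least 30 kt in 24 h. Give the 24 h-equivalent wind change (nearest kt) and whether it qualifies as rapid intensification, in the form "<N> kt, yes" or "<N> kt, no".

8 kt, no

V₁: ΔP = 46, V ≈ 5.98 × 46^0.622 ≈ 64.70 kt.
V₂: ΔP = 60, V ≈ 5.98 × 60^0.622 ≈ 76.33 kt.
ΔV over 36 h = 11.63 kt → 24 h equivalent = 11.63 × 24/36 ≈ 7.75 kt.
8 kt < 30 kt ⇒ not rapid intensification.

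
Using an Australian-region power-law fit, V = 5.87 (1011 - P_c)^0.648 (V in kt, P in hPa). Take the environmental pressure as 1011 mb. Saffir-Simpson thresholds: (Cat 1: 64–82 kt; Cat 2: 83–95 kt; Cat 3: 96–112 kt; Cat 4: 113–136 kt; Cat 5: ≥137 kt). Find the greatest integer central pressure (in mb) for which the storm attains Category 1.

971 mb

Category 1 begins at V = 64 kt.
Required ΔP = (64/5.87)^(1/0.648) = 10.903^1.543 ≈ 39.92 mb.
P_c ≤ 1011 − 39.92 = 971.08, so the highest integer P_c is 971 mb.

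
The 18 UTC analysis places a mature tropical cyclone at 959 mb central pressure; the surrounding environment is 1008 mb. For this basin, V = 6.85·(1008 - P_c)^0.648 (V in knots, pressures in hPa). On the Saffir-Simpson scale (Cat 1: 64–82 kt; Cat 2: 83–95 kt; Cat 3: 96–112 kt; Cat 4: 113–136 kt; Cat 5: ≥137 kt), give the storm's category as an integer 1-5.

2

ΔP = 1008 − 959 = 49 mb.
V ≈ 6.85 × 49^0.648 = 6.85 × 12.45 ≈ 85 kt.
85 kt falls in the Category 2 band.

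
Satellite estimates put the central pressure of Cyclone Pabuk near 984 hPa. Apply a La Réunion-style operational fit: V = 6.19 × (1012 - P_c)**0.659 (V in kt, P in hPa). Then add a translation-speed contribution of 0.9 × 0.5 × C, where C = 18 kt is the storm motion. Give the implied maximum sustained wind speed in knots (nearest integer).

ΔP = 1012 − 984 = 28 hPa.
28^0.659 ≈ 8.988.
V ≈ 6.19 × 8.988 ≈ 55.6 kt.
Translation term: 0.9 × 0.5 × 18 = 8.1 kt.
Corrected V ≈ 63.7 kt → 64 kt.

64 kt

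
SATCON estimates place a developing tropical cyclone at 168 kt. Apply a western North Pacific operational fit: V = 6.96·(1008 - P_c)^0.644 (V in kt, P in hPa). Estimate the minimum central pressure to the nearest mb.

868 mb

ΔP = (V / 6.96)^(1/0.644) = (168/6.96)^1.553.
168/6.96 = 24.138; 24.138^1.553 ≈ 140.30 mb.
P_c = 1008 − 140.30 = 867.70 ≈ 868 mb.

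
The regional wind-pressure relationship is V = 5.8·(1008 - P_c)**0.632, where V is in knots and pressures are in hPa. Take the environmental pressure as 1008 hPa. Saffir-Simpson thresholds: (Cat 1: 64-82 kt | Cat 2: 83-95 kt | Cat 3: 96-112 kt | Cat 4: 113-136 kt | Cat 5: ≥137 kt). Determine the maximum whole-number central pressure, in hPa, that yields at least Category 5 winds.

Category 5 begins at V = 137 kt.
Required ΔP = (137/5.8)^(1/0.632) = 23.621^1.582 ≈ 148.91 hPa.
P_c ≤ 1008 − 148.91 = 859.09, so the highest integer P_c is 859 hPa.

859 hPa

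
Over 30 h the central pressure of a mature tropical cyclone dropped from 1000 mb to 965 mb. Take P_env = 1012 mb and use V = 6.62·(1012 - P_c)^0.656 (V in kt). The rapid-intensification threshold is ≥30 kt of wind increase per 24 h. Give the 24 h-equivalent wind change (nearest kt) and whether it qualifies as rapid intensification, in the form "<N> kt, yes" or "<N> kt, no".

V₁: ΔP = 12, V ≈ 6.62 × 12^0.656 ≈ 33.79 kt.
V₂: ΔP = 47, V ≈ 6.62 × 47^0.656 ≈ 82.75 kt.
ΔV over 30 h = 48.96 kt → 24 h equivalent = 48.96 × 24/30 ≈ 39.17 kt.
39 kt ≥ 30 kt ⇒ rapid intensification.

39 kt, yes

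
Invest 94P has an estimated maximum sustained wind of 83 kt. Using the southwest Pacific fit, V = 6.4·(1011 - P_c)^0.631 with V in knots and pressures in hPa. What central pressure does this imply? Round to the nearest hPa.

953 hPa

ΔP = (V / 6.4)^(1/0.631) = (83/6.4)^1.585.
83/6.4 = 12.969; 12.969^1.585 ≈ 58.04 hPa.
P_c = 1011 − 58.04 = 952.96 ≈ 953 hPa.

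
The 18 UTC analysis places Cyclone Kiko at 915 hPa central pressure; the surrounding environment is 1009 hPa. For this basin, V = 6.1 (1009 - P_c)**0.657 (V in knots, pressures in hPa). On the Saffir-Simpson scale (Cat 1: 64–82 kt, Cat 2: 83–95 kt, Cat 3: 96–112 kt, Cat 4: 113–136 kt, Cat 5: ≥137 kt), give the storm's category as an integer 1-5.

ΔP = 1009 − 915 = 94 hPa.
V ≈ 6.1 × 94^0.657 = 6.1 × 19.79 ≈ 121 kt.
121 kt falls in the Category 4 band.

4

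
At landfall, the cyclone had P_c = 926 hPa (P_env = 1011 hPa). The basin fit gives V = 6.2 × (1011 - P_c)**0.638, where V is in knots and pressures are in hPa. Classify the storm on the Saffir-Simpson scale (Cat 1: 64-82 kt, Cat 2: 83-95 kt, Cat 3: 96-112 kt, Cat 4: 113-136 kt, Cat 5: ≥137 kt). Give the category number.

3

ΔP = 1011 − 926 = 85 hPa.
V ≈ 6.2 × 85^0.638 = 6.2 × 17.02 ≈ 106 kt.
106 kt falls in the Category 3 band.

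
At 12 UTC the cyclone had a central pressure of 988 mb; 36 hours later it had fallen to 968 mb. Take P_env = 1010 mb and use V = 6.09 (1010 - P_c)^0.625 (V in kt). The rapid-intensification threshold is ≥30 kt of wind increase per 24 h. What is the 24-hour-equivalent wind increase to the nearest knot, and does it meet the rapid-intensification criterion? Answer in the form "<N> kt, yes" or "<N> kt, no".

14 kt, no

V₁: ΔP = 22, V ≈ 6.09 × 22^0.625 ≈ 42.04 kt.
V₂: ΔP = 42, V ≈ 6.09 × 42^0.625 ≈ 62.97 kt.
ΔV over 36 h = 20.93 kt → 24 h equivalent = 20.93 × 24/36 ≈ 13.95 kt.
14 kt < 30 kt ⇒ not rapid intensification.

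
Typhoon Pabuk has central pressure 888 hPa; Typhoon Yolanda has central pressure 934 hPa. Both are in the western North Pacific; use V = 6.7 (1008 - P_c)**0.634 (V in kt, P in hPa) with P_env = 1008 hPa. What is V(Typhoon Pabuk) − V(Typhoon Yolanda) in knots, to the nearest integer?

37 kt

Typhoon Pabuk: ΔP = 120; V ≈ 6.7 × 120^0.634 ≈ 139.40 kt.
Typhoon Yolanda: ΔP = 74; V ≈ 6.7 × 74^0.634 ≈ 102.60 kt.
Difference ≈ 139.40 − 102.60 = 36.80 → 37 kt.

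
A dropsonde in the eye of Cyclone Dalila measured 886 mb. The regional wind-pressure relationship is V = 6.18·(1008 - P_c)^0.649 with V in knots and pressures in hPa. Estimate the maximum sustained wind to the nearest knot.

ΔP = 1008 − 886 = 122 mb.
122^0.649 ≈ 22.597.
V ≈ 6.18 × 22.597 ≈ 139.6 kt.

140 kt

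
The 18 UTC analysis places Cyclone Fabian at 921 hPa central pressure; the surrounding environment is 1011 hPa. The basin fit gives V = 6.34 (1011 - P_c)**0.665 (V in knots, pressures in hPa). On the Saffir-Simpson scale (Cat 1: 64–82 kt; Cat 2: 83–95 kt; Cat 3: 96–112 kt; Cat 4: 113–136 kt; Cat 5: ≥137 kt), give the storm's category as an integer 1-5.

4

ΔP = 1011 − 921 = 90 hPa.
V ≈ 6.34 × 90^0.665 = 6.34 × 19.93 ≈ 126 kt.
126 kt falls in the Category 4 band.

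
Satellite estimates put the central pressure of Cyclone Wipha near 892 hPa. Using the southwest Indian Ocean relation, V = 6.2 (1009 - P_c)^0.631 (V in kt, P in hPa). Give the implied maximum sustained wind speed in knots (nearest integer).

125 kt

ΔP = 1009 − 892 = 117 hPa.
117^0.631 ≈ 20.185.
V ≈ 6.2 × 20.185 ≈ 125.1 kt.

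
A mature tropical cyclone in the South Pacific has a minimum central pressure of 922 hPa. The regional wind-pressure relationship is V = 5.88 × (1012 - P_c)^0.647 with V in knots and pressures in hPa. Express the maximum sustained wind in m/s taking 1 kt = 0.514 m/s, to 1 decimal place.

ΔP = 1012 − 922 = 90 hPa.
V ≈ 5.88 × 90^0.647 = 5.88 × 18.382 ≈ 108.087 kt.
108.087 × 0.514 ≈ 55.56 m/s → 55.6 m/s.

55.6 m/s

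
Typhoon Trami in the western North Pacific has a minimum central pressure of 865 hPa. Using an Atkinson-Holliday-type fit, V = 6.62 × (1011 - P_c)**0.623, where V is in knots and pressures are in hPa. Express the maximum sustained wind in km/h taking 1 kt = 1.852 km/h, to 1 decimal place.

ΔP = 1011 − 865 = 146 hPa.
V ≈ 6.62 × 146^0.623 = 6.62 × 22.304 ≈ 147.656 kt.
147.656 × 1.852 ≈ 273.46 km/h → 273.5 km/h.

273.5 km/h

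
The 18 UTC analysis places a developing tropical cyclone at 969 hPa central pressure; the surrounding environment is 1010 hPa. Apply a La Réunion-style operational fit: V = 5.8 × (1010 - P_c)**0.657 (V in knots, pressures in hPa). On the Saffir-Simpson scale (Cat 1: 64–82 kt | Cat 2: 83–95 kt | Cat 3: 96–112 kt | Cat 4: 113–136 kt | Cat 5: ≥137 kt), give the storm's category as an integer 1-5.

1

ΔP = 1010 − 969 = 41 hPa.
V ≈ 5.8 × 41^0.657 = 5.8 × 11.47 ≈ 67 kt.
67 kt falls in the Category 1 band.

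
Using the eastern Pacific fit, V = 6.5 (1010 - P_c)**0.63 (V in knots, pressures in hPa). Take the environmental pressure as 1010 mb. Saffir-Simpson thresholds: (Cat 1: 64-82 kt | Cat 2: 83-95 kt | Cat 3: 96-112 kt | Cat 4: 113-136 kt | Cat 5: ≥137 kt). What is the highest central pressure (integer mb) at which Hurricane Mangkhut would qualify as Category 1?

972 mb

Category 1 begins at V = 64 kt.
Required ΔP = (64/6.5)^(1/0.63) = 9.846^1.587 ≈ 37.72 mb.
P_c ≤ 1010 − 37.72 = 972.28, so the highest integer P_c is 972 mb.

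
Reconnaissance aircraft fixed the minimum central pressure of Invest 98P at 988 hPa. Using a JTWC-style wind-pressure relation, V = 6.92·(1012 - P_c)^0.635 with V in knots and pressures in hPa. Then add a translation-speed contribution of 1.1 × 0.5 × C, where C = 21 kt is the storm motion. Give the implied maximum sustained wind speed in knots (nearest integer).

ΔP = 1012 − 988 = 24 hPa.
24^0.635 ≈ 7.524.
V ≈ 6.92 × 7.524 ≈ 52.1 kt.
Translation term: 1.1 × 0.5 × 21 = 11.55 kt.
Corrected V ≈ 63.65 kt → 64 kt.

64 kt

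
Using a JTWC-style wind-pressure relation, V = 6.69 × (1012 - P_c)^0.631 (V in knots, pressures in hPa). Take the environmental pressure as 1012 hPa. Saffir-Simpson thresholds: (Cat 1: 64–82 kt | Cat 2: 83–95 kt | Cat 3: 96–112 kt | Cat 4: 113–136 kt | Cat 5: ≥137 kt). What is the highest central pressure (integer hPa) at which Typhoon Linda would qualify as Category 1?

Category 1 begins at V = 64 kt.
Required ΔP = (64/6.69)^(1/0.631) = 9.567^1.585 ≈ 35.83 hPa.
P_c ≤ 1012 − 35.83 = 976.17, so the highest integer P_c is 976 hPa.

976 hPa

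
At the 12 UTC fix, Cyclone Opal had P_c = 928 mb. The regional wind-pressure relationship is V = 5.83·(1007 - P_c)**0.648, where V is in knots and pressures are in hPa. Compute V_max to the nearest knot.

99 kt

ΔP = 1007 − 928 = 79 mb.
79^0.648 ≈ 16.969.
V ≈ 5.83 × 16.969 ≈ 98.9 kt.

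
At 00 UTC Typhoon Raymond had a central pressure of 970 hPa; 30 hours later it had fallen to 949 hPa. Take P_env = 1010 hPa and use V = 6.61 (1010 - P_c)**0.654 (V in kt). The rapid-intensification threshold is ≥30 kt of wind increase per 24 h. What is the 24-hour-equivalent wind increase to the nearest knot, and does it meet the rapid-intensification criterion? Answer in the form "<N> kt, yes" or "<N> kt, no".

19 kt, no

V₁: ΔP = 40, V ≈ 6.61 × 40^0.654 ≈ 73.78 kt.
V₂: ΔP = 61, V ≈ 6.61 × 61^0.654 ≈ 97.23 kt.
ΔV over 30 h = 23.45 kt → 24 h equivalent = 23.45 × 24/30 ≈ 18.76 kt.
19 kt < 30 kt ⇒ not rapid intensification.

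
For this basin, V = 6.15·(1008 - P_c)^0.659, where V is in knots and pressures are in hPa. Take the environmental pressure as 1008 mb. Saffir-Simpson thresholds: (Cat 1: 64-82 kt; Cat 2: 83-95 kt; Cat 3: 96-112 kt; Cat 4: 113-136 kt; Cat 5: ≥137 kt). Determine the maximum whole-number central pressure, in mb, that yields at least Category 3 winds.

943 mb

Category 3 begins at V = 96 kt.
Required ΔP = (96/6.15)^(1/0.659) = 15.610^1.517 ≈ 64.70 mb.
P_c ≤ 1008 − 64.70 = 943.30, so the highest integer P_c is 943 mb.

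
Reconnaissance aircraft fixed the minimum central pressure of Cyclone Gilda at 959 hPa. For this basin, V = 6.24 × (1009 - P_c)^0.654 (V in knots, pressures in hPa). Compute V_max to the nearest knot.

ΔP = 1009 − 959 = 50 hPa.
50^0.654 ≈ 12.916.
V ≈ 6.24 × 12.916 ≈ 80.6 kt.

81 kt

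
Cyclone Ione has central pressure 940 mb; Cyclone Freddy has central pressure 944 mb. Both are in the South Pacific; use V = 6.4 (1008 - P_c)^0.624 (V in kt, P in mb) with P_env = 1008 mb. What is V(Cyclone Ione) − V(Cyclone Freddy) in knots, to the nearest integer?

Cyclone Ione: ΔP = 68; V ≈ 6.4 × 68^0.624 ≈ 89.06 kt.
Cyclone Freddy: ΔP = 64; V ≈ 6.4 × 64^0.624 ≈ 85.75 kt.
Difference ≈ 89.06 − 85.75 = 3.31 → 3 kt.

3 kt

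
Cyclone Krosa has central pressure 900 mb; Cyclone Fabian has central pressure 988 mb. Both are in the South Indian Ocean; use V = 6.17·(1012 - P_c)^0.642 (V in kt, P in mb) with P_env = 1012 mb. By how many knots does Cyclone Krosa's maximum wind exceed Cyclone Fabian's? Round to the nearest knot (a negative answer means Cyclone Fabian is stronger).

80 kt

Cyclone Krosa: ΔP = 112; V ≈ 6.17 × 112^0.642 ≈ 127.61 kt.
Cyclone Fabian: ΔP = 24; V ≈ 6.17 × 24^0.642 ≈ 47.47 kt.
Difference ≈ 127.61 − 47.47 = 80.14 → 80 kt.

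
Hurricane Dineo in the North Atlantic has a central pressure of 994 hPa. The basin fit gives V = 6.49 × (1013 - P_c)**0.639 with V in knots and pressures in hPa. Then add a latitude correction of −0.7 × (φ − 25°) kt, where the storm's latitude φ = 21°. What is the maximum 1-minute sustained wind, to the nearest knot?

45 kt

ΔP = 1013 − 994 = 19 hPa.
19^0.639 ≈ 6.563.
V ≈ 6.49 × 6.563 ≈ 42.6 kt.
Latitude correction: −0.7 × (21 − 25) = 2.8 kt.
Corrected V ≈ 45.4 kt → 45 kt.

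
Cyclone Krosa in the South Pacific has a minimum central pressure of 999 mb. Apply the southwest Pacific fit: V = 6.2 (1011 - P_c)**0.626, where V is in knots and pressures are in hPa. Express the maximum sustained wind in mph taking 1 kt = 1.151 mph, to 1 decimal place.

ΔP = 1011 − 999 = 12 mb.
V ≈ 6.2 × 12^0.626 = 6.2 × 4.738 ≈ 29.374 kt.
29.374 × 1.151 ≈ 33.81 mph → 33.8 mph.

33.8 mph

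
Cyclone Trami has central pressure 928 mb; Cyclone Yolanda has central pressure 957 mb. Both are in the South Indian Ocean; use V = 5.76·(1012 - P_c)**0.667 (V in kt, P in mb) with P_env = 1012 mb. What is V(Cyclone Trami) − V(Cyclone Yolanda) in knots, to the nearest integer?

Cyclone Trami: ΔP = 84; V ≈ 5.76 × 84^0.667 ≈ 110.64 kt.
Cyclone Yolanda: ΔP = 55; V ≈ 5.76 × 55^0.667 ≈ 83.42 kt.
Difference ≈ 110.64 − 83.42 = 27.22 → 27 kt.

27 kt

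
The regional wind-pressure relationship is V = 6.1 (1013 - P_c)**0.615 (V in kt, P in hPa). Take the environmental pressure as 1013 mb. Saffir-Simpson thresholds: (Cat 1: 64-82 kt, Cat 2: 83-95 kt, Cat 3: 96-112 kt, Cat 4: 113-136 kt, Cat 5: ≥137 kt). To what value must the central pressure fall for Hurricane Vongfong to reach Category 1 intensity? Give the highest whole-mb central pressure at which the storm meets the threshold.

Category 1 begins at V = 64 kt.
Required ΔP = (64/6.1)^(1/0.615) = 10.492^1.626 ≈ 45.70 mb.
P_c ≤ 1013 − 45.70 = 967.30, so the highest integer P_c is 967 mb.

967 mb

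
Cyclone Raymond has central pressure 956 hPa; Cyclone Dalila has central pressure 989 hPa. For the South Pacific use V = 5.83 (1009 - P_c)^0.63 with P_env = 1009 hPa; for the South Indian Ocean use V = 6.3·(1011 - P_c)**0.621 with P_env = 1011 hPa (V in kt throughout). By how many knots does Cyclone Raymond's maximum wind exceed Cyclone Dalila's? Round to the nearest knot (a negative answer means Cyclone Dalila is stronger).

Cyclone Raymond: ΔP = 53; V ≈ 5.83 × 53^0.63 ≈ 71.12 kt.
Cyclone Dalila: ΔP = 22; V ≈ 6.3 × 22^0.621 ≈ 42.95 kt.
Difference ≈ 71.12 − 42.95 = 28.17 → 28 kt.

28 kt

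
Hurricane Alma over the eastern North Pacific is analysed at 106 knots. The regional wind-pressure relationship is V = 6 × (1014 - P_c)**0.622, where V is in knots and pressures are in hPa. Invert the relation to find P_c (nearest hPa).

ΔP = (V / 6)^(1/0.622) = (106/6)^1.608.
106/6 = 17.667; 17.667^1.608 ≈ 101.17 hPa.
P_c = 1014 − 101.17 = 912.83 ≈ 913 hPa.

913 hPa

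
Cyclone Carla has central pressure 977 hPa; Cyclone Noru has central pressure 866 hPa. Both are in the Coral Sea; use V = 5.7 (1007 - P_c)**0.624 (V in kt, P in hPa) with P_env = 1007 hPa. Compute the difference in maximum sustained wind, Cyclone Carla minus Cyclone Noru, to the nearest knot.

Cyclone Carla: ΔP = 30; V ≈ 5.7 × 30^0.624 ≈ 47.60 kt.
Cyclone Noru: ΔP = 141; V ≈ 5.7 × 141^0.624 ≈ 125.02 kt.
Difference ≈ 47.60 − 125.02 = -77.42 → -77 kt.

-77 kt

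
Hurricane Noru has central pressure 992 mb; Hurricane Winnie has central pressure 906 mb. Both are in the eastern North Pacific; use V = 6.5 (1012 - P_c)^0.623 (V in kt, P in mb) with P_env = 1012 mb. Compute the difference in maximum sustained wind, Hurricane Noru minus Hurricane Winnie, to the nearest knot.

-77 kt

Hurricane Noru: ΔP = 20; V ≈ 6.5 × 20^0.623 ≈ 42.02 kt.
Hurricane Winnie: ΔP = 106; V ≈ 6.5 × 106^0.623 ≈ 118.76 kt.
Difference ≈ 42.02 − 118.76 = -76.74 → -77 kt.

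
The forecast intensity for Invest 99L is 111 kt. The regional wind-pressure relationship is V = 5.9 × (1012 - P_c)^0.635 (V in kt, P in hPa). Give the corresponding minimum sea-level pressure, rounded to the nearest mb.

910 mb

ΔP = (V / 5.9)^(1/0.635) = (111/5.9)^1.575.
111/5.9 = 18.814; 18.814^1.575 ≈ 101.63 mb.
P_c = 1012 − 101.63 = 910.37 ≈ 910 mb.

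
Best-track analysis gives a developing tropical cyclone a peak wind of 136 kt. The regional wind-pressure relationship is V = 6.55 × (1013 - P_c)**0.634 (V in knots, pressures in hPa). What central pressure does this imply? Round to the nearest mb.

ΔP = (V / 6.55)^(1/0.634) = (136/6.55)^1.577.
136/6.55 = 20.763; 20.763^1.577 ≈ 119.61 mb.
P_c = 1013 − 119.61 = 893.39 ≈ 893 mb.

893 mb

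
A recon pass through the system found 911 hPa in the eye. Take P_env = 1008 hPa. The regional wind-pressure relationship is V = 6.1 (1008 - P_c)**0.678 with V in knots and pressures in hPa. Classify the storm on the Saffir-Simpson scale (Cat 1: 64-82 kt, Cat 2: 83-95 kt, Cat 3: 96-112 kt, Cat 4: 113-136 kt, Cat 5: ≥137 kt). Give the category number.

4

ΔP = 1008 − 911 = 97 hPa.
V ≈ 6.1 × 97^0.678 = 6.1 × 22.23 ≈ 136 kt.
136 kt falls in the Category 4 band.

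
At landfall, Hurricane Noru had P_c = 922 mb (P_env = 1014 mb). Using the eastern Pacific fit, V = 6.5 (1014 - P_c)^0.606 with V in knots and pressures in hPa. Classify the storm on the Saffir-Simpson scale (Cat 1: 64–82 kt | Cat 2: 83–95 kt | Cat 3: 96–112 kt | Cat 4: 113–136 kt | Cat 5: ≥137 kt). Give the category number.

ΔP = 1014 − 922 = 92 mb.
V ≈ 6.5 × 92^0.606 = 6.5 × 15.49 ≈ 101 kt.
101 kt falls in the Category 3 band.

3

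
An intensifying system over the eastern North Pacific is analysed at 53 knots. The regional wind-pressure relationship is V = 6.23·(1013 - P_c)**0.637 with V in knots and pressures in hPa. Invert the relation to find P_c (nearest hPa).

984 hPa

ΔP = (V / 6.23)^(1/0.637) = (53/6.23)^1.570.
53/6.23 = 8.507; 8.507^1.570 ≈ 28.82 hPa.
P_c = 1013 − 28.82 = 984.18 ≈ 984 hPa.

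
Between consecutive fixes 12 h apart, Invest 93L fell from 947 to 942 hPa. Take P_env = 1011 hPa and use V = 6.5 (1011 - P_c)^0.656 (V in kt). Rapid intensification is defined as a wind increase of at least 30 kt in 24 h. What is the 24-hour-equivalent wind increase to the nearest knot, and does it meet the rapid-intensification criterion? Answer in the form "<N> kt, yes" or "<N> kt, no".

V₁: ΔP = 64, V ≈ 6.5 × 64^0.656 ≈ 99.49 kt.
V₂: ΔP = 69, V ≈ 6.5 × 69^0.656 ≈ 104.52 kt.
ΔV over 12 h = 5.03 kt → 24 h equivalent = 5.03 × 24/12 ≈ 10.06 kt.
10 kt < 30 kt ⇒ not rapid intensification.

10 kt, no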